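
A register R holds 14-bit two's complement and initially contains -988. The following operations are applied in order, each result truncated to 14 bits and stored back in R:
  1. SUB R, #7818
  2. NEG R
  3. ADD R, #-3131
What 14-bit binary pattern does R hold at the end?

Start: R = -988 = 11110000100100.
R = -988 − 7818 = -8806; wraps to 7578 = 01110110011010
R = −(7578) = -7578 = 10001001100110
R = -7578 + (-3131) = -10709; wraps to 5675 = 01011000101011

01011000101011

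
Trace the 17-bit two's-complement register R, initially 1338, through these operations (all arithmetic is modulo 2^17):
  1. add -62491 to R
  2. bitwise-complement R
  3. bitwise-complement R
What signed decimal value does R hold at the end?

Start: R = 1338 = 00000010100111010.
R = 1338 + (-62491) = -61153 = 10001000100011111
R = NOT 10001000100011111 = 01110111011100000 = 61152
R = NOT 01110111011100000 = 10001000100011111 = -61153

-61153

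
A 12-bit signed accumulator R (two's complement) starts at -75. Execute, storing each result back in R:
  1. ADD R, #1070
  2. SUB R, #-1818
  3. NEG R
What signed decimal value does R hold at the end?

1283

Start: R = -75 = 111110110101.
R = -75 + 1070 = 995 = 001111100011
R = 995 − (-1818) = 2813; wraps to -1283 = 101011111101
R = −(-1283) = 1283 = 010100000011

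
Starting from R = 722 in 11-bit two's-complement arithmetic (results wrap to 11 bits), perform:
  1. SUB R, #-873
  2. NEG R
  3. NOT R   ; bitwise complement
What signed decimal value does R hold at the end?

Start: R = 722 = 01011010010.
R = 722 − (-873) = 1595; wraps to -453 = 11000111011
R = −(-453) = 453 = 00111000101
R = NOT 00111000101 = 11000111010 = -454

-454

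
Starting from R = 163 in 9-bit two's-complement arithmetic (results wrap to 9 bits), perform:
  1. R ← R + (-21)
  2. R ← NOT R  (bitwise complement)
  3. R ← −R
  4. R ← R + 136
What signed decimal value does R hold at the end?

Start: R = 163 = 010100011.
R = 163 + (-21) = 142 = 010001110
R = NOT 010001110 = 101110001 = -143
R = −(-143) = 143 = 010001111
R = 143 + 136 = 279; wraps to -233 = 100010111

-233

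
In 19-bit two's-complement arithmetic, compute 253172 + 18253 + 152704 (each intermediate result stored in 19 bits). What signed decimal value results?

253172 + 18253 = 271425 → wraps to -252863 (1000010010001000001)
-252863 + 152704 = -100159 (1100111100011000001)

-100159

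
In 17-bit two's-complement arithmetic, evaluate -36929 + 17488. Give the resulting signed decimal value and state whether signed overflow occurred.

-19441; no overflow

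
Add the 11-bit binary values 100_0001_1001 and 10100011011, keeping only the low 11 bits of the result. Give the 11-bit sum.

00100110100

  10000011001
+ 10100011011
= 00100110100  (discard carry-out 1)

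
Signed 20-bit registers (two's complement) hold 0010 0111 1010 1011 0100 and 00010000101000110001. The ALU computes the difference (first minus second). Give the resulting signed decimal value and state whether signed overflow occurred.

0010 0111 1010 1011 0100 → 00100111101010110100 = 162484 (signed)
00010000101000110001 = 68145 (signed)
Subtract via negate-and-add: invert 00010000101000110001 + 1 = 11101111010111001111 (i.e. -68145).
  00100111101010110100
+ 11101111010111001111
= 00010111000010000011  (discard carry-out 1)
Result 00010111000010000011: MSB = 0 → value 94339.
Addends (after negating the subtrahend) have opposite signs, so signed overflow cannot occur.

94339; no overflow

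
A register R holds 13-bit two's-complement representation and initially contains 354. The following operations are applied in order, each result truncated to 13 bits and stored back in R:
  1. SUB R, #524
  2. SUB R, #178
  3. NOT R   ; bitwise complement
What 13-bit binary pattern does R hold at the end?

0000101011011

Start: R = 354 = 0000101100010.
R = 354 − 524 = -170 = 1111101010110
R = -170 − 178 = -348 = 1111010100100
R = NOT 1111010100100 = 0000101011011 = 347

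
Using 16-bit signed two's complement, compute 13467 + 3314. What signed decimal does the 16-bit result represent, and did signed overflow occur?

16781; no overflow

13467 → 0011010010011011
3314 → 0000110011110010
  0011010010011011
+ 0000110011110010
= 0100000110001101
Result 0100000110001101: MSB = 0 → value 16781.
Both addends are non-negative and so is the stored result: no signed overflow.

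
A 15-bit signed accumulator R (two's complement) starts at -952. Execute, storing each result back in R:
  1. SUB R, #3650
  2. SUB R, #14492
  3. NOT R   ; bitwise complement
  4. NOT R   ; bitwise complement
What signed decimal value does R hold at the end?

Start: R = -952 = 111110001001000.
R = -952 − 3650 = -4602 = 110111000000110
R = -4602 − 14492 = -19094; wraps to 13674 = 011010101101010
R = NOT 011010101101010 = 100101010010101 = -13675
R = NOT 100101010010101 = 011010101101010 = 13674

13674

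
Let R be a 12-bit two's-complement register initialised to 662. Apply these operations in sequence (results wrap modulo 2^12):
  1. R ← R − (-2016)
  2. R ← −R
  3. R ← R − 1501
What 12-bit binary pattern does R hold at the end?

Start: R = 662 = 001010010110.
R = 662 − (-2016) = 2678; wraps to -1418 = 101001110110
R = −(-1418) = 1418 = 010110001010
R = 1418 − 1501 = -83 = 111110101101

111110101101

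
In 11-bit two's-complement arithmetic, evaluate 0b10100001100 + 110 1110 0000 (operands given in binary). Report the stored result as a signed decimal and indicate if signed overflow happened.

0b10100001100 → 10100001100 = -756 (signed)
110 1110 0000 → 11011100000 = -288 (signed)
  10100001100
+ 11011100000
= 01111101100  (discard carry-out 1)
Result 01111101100: MSB = 0 → value 1004.
Both addends are negative but the stored result is non-negative: signed overflow. The true value -756 + (-288) = -1044 lies outside [-1024, 1023].

1004; overflow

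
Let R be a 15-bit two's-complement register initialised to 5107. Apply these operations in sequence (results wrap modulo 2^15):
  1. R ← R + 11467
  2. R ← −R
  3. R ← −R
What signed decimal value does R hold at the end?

Start: R = 5107 = 001001111110011.
R = 5107 + 11467 = 16574; wraps to -16194 = 100000010111110
R = −(-16194) = 16194 = 011111101000010
R = −(16194) = -16194 = 100000010111110

-16194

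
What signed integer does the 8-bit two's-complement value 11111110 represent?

MSB is 1, so the value is negative.
Invert: 00000001. Add 1: 00000010 = 2. So the value is −2.

-2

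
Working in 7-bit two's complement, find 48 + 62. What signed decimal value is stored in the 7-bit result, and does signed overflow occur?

-18; overflow

48 → 0110000
62 → 0111110
  0110000
+ 0111110
= 1101110
Result 1101110: MSB = 1 → 110 − 128 = -18.
Both addends are non-negative but the stored result is negative: signed overflow. The true value 48 + 62 = 110 lies outside [-64, 63].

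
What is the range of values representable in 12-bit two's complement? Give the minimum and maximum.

Minimum: −2^11 = -2048.
Maximum: 2^11 − 1 = 2047.

min = -2048, max = 2047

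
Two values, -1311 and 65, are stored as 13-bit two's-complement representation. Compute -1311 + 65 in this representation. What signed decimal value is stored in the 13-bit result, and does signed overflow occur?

-1246; no overflow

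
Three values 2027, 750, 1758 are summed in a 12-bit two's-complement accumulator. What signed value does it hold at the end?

2027 + 750 = 2777 → wraps to -1319 (101011011001)
-1319 + 1758 = 439 (000110110111)

439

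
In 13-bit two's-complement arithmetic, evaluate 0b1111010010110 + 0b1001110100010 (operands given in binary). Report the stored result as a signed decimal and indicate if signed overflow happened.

-3528; no overflow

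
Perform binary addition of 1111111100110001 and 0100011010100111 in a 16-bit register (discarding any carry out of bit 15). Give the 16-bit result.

  1111111100110001
+ 0100011010100111
= 0100010111011000  (discard carry-out 1)

0100010111011000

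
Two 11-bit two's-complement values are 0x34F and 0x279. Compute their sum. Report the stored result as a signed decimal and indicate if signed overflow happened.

0x34F = 01101001111 = 847 (signed)
0x279 = 01001111001 = 633 (signed)
  01101001111
+ 01001111001
= 10111001000
Result 10111001000: MSB = 1 → 1480 − 2048 = -568.
Both addends are non-negative but the stored result is negative: signed overflow. The true value 847 + 633 = 1480 lies outside [-1024, 1023].

-568; overflow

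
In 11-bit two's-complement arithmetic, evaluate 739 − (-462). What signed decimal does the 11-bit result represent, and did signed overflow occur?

-847; overflow

739 → 01011100011
-462 → 11000110010
Subtract via negate-and-add: invert 11000110010 + 1 = 00111001110 (i.e. 462).
  01011100011
+ 00111001110
= 10010110001
Result 10010110001: MSB = 1 → 1201 − 2048 = -847.
Both addends (after negating the subtrahend) are non-negative but the stored result is negative: signed overflow. The true value 739 − (-462) = 1201 lies outside [-1024, 1023].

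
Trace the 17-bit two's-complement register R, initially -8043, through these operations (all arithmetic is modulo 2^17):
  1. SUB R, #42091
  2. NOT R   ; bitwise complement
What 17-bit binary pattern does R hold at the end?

01100001111010101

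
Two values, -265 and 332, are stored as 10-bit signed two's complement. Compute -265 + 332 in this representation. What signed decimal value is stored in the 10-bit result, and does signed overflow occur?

-265 → 1011110111
332 → 0101001100
  1011110111
+ 0101001100
= 0001000011  (discard carry-out 1)
Result 0001000011: MSB = 0 → value 67.
Addends have opposite signs, so signed overflow cannot occur.

67; no overflow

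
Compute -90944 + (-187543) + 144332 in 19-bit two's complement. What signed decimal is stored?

-90944 + (-187543) = -278487 → wraps to 245801 (0111100000000101001)
245801 + 144332 = 390133 → wraps to -134155 (1011111001111110101)

-134155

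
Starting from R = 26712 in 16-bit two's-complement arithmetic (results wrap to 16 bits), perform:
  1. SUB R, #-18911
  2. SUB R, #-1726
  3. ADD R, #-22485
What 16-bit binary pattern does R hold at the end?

0110000100100000

Start: R = 26712 = 0110100001011000.
R = 26712 − (-18911) = 45623; wraps to -19913 = 1011001000110111
R = -19913 − (-1726) = -18187 = 1011100011110101
R = -18187 + (-22485) = -40672; wraps to 24864 = 0110000100100000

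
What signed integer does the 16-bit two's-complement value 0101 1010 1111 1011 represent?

23291

MSB is 0, so the value is non-negative: 0101101011111011 = 23291.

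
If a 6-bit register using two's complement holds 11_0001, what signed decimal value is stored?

MSB is 1, so the value is negative.
Unsigned reading: 49. Subtract 2^6 = 64: 49 − 64 = -15.

-15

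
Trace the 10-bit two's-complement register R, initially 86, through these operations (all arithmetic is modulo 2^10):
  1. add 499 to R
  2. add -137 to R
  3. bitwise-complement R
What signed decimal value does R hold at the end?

-449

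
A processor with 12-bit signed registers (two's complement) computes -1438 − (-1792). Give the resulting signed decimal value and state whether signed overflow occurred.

354; no overflow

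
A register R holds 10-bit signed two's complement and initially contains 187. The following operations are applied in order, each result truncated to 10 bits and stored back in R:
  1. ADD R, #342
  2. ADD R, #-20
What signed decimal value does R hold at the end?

Start: R = 187 = 0010111011.
R = 187 + 342 = 529; wraps to -495 = 1000010001
R = -495 + (-20) = -515; wraps to 509 = 0111111101

509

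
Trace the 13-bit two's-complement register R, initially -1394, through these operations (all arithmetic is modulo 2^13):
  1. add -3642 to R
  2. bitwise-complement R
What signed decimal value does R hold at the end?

-3157

Start: R = -1394 = 1101010001110.
R = -1394 + (-3642) = -5036; wraps to 3156 = 0110001010100
R = NOT 0110001010100 = 1001110101011 = -3157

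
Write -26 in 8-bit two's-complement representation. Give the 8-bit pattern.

|-26| = 26 = 00011010 in 8 bits.
Invert the bits: 11100101. Add 1: 11100110.

11100110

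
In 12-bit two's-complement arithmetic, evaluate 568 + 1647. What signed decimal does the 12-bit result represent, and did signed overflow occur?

-1881; overflow

568 → 001000111000
1647 → 011001101111
  001000111000
+ 011001101111
= 100010100111
Result 100010100111: MSB = 1 → 2215 − 4096 = -1881.
Both addends are non-negative but the stored result is negative: signed overflow. The true value 568 + 1647 = 2215 lies outside [-2048, 2047].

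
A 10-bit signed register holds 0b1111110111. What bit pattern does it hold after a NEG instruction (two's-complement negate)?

Invert: 0000001000. Add 1: 0000001001.
Check: 1111110111 = -9, 0000001001 = 9.

0000001001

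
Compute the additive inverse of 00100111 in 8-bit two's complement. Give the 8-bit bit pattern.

11011001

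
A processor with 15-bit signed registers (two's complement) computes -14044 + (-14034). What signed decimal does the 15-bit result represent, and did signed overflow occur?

4690; overflow

-14044 → 100100100100100
-14034 → 100100100101110
  100100100100100
+ 100100100101110
= 001001001010010  (discard carry-out 1)
Result 001001001010010: MSB = 0 → value 4690.
Both addends are negative but the stored result is non-negative: signed overflow. The true value -14044 + (-14034) = -28078 lies outside [-16384, 16383].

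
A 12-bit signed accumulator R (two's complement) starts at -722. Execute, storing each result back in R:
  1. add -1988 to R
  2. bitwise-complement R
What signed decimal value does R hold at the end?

-1387

Start: R = -722 = 110100101110.
R = -722 + (-1988) = -2710; wraps to 1386 = 010101101010
R = NOT 010101101010 = 101010010101 = -1387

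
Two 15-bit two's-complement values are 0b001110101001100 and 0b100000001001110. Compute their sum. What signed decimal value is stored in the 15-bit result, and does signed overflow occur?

-8806; no overflow

0b001110101001100 → 001110101001100 = 7500 (signed)
0b100000001001110 → 100000001001110 = -16306 (signed)
  001110101001100
+ 100000001001110
= 101110110011010
Result 101110110011010: MSB = 1 → 23962 − 32768 = -8806.
Addends have opposite signs, so signed overflow cannot occur.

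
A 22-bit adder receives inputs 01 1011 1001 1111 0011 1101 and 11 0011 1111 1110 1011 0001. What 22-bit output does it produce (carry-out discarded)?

0011111001110111101110

  0110111001111100111101
+ 1100111111111010110001
= 0011111001110111101110  (discard carry-out 1)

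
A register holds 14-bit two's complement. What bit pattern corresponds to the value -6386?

|-6386| = 6386 = 01100011110010 in 14 bits.
Invert the bits: 10011100001101. Add 1: 10011100001110.

10011100001110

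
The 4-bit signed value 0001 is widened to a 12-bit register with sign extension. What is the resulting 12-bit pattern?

000000000001

MSB of 0001 is 0; replicate it into the new high bits.
00000000|0001 → 000000000001 (still 1).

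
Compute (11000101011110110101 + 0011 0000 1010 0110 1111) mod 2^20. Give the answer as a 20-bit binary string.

  11000101011110110101
+ 00110000101001101111
= 11110110001000100100

11110110001000100100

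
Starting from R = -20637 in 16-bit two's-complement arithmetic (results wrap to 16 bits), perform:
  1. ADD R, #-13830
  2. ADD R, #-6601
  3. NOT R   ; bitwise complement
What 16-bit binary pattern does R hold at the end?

Start: R = -20637 = 1010111101100011.
R = -20637 + (-13830) = -34467; wraps to 31069 = 0111100101011101
R = 31069 + (-6601) = 24468 = 0101111110010100
R = NOT 0101111110010100 = 1010000001101011 = -24469

1010000001101011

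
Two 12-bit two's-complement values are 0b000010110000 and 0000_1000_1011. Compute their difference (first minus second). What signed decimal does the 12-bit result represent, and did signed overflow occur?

37; no overflow

0b000010110000 → 000010110000 = 176 (signed)
0000_1000_1011 → 000010001011 = 139 (signed)
Subtract via negate-and-add: invert 000010001011 + 1 = 111101110101 (i.e. -139).
  000010110000
+ 111101110101
= 000000100101  (discard carry-out 1)
Result 000000100101: MSB = 0 → value 37.
Addends (after negating the subtrahend) have opposite signs, so signed overflow cannot occur.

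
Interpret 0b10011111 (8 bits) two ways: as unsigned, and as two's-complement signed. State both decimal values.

unsigned = 159, signed = -97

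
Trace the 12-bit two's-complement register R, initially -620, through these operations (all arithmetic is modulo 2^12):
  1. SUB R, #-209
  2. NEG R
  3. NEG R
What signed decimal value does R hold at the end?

-411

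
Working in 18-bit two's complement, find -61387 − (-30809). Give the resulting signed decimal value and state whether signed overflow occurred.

-61387 → 110001000000110101
-30809 → 111000011110100111
Subtract via negate-and-add: invert 111000011110100111 + 1 = 000111100001011001 (i.e. 30809).
  110001000000110101
+ 000111100001011001
= 111000100010001110
Result 111000100010001110: MSB = 1 → 231566 − 262144 = -30578.
Addends (after negating the subtrahend) have opposite signs, so signed overflow cannot occur.

-30578; no overflow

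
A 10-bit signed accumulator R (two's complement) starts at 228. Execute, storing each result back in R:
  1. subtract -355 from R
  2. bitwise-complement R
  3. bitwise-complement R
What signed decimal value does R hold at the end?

Start: R = 228 = 0011100100.
R = 228 − (-355) = 583; wraps to -441 = 1001000111
R = NOT 1001000111 = 0110111000 = 440
R = NOT 0110111000 = 1001000111 = -441

-441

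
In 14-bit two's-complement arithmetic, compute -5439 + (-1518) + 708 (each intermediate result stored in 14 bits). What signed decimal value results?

-5439 + (-1518) = -6957 (10010011010011)
-6957 + 708 = -6249 (10011110010111)

-6249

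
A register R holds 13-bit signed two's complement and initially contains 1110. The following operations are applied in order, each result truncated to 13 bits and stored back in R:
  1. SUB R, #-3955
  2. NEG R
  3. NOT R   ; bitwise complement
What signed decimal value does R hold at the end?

-3128

Start: R = 1110 = 0010001010110.
R = 1110 − (-3955) = 5065; wraps to -3127 = 1001111001001
R = −(-3127) = 3127 = 0110000110111
R = NOT 0110000110111 = 1001111001000 = -3128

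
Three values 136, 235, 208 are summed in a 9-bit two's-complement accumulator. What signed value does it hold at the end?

136 + 235 = 371 → wraps to -141 (101110011)
-141 + 208 = 67 (001000011)

67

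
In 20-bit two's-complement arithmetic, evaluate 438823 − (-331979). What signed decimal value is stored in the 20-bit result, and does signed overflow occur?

438823 → 01101011001000100111
-331979 → 10101110111100110101
Subtract via negate-and-add: invert 10101110111100110101 + 1 = 01010001000011001011 (i.e. 331979).
  01101011001000100111
+ 01010001000011001011
= 10111100001011110010
Result 10111100001011110010: MSB = 1 → 770802 − 1048576 = -277774.
Both addends (after negating the subtrahend) are non-negative but the stored result is negative: signed overflow. The true value 438823 − (-331979) = 770802 lies outside [-524288, 524287].

-277774; overflow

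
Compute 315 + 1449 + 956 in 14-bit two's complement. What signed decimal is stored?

315 + 1449 = 1764 (00011011100100)
1764 + 956 = 2720 (00101010100000)

2720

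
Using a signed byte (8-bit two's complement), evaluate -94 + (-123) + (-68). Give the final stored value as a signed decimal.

-29

-94 + (-123) = -217 → wraps to 39 (00100111)
39 + (-68) = -29 (11100011)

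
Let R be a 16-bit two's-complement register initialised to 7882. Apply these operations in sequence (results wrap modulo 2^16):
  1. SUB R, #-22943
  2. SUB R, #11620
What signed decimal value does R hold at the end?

19205

Start: R = 7882 = 0001111011001010.
R = 7882 − (-22943) = 30825 = 0111100001101001
R = 30825 − 11620 = 19205 = 0100101100000101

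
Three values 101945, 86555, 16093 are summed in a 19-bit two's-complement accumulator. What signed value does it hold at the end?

101945 + 86555 = 188500 (0101110000001010100)
188500 + 16093 = 204593 (0110001111100110001)

204593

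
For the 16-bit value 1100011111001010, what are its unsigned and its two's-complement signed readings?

Unsigned: 1100011111001010 = 51146.
Signed: MSB=1 → 51146 − 65536 = -14390.

unsigned = 51146, signed = -14390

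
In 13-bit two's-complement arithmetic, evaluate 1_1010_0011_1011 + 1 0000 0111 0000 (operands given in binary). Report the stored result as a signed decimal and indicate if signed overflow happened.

1_1010_0011_1011 → 1101000111011 = -1477 (signed)
1 0000 0111 0000 → 1000001110000 = -3984 (signed)
  1101000111011
+ 1000001110000
= 0101010101011  (discard carry-out 1)
Result 0101010101011: MSB = 0 → value 2731.
Both addends are negative but the stored result is non-negative: signed overflow. The true value -1477 + (-3984) = -5461 lies outside [-4096, 4095].

2731; overflow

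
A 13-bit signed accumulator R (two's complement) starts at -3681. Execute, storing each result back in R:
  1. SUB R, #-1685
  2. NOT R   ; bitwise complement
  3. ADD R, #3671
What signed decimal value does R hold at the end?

-2526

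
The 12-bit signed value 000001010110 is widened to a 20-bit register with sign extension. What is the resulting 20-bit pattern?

00000000000001010110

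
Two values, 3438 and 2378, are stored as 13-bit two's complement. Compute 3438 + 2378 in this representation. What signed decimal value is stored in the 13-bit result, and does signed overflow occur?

-2376; overflow

3438 → 0110101101110
2378 → 0100101001010
  0110101101110
+ 0100101001010
= 1011010111000
Result 1011010111000: MSB = 1 → 5816 − 8192 = -2376.
Both addends are non-negative but the stored result is negative: signed overflow. The true value 3438 + 2378 = 5816 lies outside [-4096, 4095].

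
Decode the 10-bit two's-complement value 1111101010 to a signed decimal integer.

MSB is 1, so the value is negative.
Unsigned reading: 1002. Subtract 2^10 = 1024: 1002 − 1024 = -22.

-22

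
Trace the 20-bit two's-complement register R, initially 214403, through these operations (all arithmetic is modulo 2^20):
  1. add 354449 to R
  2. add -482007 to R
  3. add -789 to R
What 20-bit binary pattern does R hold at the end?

00010101000000101000

Start: R = 214403 = 00110100010110000011.
R = 214403 + 354449 = 568852; wraps to -479724 = 10001010111000010100
R = -479724 + (-482007) = -961731; wraps to 86845 = 00010101001100111101
R = 86845 + (-789) = 86056 = 00010101000000101000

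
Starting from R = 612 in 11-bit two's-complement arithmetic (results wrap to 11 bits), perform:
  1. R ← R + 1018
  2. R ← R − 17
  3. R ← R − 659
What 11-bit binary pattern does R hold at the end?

01110111010

Start: R = 612 = 01001100100.
R = 612 + 1018 = 1630; wraps to -418 = 11001011110
R = -418 − 17 = -435 = 11001001101
R = -435 − 659 = -1094; wraps to 954 = 01110111010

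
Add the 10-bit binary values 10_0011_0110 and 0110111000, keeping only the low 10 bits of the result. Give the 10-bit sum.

  1000110110
+ 0110111000
= 1111101110

1111101110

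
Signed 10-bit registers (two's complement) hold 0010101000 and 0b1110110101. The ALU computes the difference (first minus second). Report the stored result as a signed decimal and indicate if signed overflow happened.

243; no overflow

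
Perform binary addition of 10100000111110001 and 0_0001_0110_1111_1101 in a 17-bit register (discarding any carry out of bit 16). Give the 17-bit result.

10101100011101110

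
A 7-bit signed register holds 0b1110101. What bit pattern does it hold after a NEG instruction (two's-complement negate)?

0001011

Invert: 0001010. Add 1: 0001011.
Check: 1110101 = -11, 0001011 = 11.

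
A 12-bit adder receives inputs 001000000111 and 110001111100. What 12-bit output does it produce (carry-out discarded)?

  001000000111
+ 110001111100
= 111010000011

111010000011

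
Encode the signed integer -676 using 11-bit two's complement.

10101011100

|-676| = 676 = 01010100100 in 11 bits.
Invert the bits: 10101011011. Add 1: 10101011100.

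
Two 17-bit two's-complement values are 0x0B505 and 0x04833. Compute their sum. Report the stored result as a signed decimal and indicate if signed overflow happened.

0x0B505 = 01011010100000101 = 46341 (signed)
0x04833 = 00100100000110011 = 18483 (signed)
  01011010100000101
+ 00100100000110011
= 01111110100111000
Result 01111110100111000: MSB = 0 → value 64824.
Both addends are non-negative and so is the stored result: no signed overflow.

64824; no overflow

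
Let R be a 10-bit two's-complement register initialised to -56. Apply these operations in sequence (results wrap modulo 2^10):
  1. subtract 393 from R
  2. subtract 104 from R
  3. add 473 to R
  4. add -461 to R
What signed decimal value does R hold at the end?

Start: R = -56 = 1111001000.
R = -56 − 393 = -449 = 1000111111
R = -449 − 104 = -553; wraps to 471 = 0111010111
R = 471 + 473 = 944; wraps to -80 = 1110110000
R = -80 + (-461) = -541; wraps to 483 = 0111100011

483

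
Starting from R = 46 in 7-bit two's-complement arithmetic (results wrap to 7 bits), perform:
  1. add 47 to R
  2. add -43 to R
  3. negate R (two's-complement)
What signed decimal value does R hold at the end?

-50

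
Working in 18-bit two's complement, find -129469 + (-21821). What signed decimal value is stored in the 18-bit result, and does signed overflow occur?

-129469 → 100000011001000011
-21821 → 111010101011000011
  100000011001000011
+ 111010101011000011
= 011011000100000110  (discard carry-out 1)
Result 011011000100000110: MSB = 0 → value 110854.
Both addends are negative but the stored result is non-negative: signed overflow. The true value -129469 + (-21821) = -151290 lies outside [-131072, 131071].

110854; overflow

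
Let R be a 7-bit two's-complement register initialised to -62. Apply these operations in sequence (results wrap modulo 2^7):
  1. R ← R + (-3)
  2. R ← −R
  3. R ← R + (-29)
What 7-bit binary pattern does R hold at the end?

0100100

Start: R = -62 = 1000010.
R = -62 + (-3) = -65; wraps to 63 = 0111111
R = −(63) = -63 = 1000001
R = -63 + (-29) = -92; wraps to 36 = 0100100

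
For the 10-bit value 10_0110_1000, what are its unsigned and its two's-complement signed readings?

Unsigned: 1001101000 = 616.
Signed: MSB=1 → 616 − 1024 = -408.

unsigned = 616, signed = -408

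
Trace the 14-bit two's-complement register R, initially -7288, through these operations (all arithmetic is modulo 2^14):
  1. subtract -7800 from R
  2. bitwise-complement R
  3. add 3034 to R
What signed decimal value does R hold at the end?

Start: R = -7288 = 10001110001000.
R = -7288 − (-7800) = 512 = 00001000000000
R = NOT 00001000000000 = 11110111111111 = -513
R = -513 + 3034 = 2521 = 00100111011001

2521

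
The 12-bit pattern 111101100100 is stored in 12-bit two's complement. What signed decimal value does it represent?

MSB is 1, so the value is negative.
Invert: 000010011011. Add 1: 000010011100 = 156. So the value is −156.

-156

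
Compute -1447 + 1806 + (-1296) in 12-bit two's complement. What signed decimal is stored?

-1447 + 1806 = 359 (000101100111)
359 + (-1296) = -937 (110001010111)

-937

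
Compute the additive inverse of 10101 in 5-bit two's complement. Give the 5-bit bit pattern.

01011

Invert: 01010. Add 1: 01011.
Check: 10101 = -11, 01011 = 11.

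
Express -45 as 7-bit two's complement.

1010011

|-45| = 45 = 0101101 in 7 bits.
Invert the bits: 1010010. Add 1: 1010011.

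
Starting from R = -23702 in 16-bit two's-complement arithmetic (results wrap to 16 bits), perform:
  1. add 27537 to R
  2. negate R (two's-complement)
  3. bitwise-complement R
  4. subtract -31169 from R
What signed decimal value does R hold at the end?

-30533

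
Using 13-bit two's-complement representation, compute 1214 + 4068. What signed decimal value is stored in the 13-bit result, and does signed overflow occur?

1214 → 0010010111110
4068 → 0111111100100
  0010010111110
+ 0111111100100
= 1010010100010
Result 1010010100010: MSB = 1 → 5282 − 8192 = -2910.
Both addends are non-negative but the stored result is negative: signed overflow. The true value 1214 + 4068 = 5282 lies outside [-4096, 4095].

-2910; overflow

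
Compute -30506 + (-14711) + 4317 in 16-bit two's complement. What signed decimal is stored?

24636

-30506 + (-14711) = -45217 → wraps to 20319 (0100111101011111)
20319 + 4317 = 24636 (0110000000111100)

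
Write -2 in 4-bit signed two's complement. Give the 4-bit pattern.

|-2| = 2 = 0010 in 4 bits.
Invert the bits: 1101. Add 1: 1110.

1110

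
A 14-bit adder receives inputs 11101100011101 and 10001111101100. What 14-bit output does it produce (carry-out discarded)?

  11101100011101
+ 10001111101100
= 01111100001001  (discard carry-out 1)

01111100001001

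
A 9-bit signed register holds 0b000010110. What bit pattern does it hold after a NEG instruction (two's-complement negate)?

Invert: 111101001. Add 1: 111101010.
Check: 000010110 = 22, 111101010 = -22.

111101010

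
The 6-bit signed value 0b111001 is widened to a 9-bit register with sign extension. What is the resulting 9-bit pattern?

MSB of 111001 is 1; replicate it into the new high bits.
111|111001 → 111111001 (still -7).

111111001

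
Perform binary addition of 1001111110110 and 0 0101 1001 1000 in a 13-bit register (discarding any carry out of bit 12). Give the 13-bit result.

1100110001110

  1001111110110
+ 0010110011000
= 1100110001110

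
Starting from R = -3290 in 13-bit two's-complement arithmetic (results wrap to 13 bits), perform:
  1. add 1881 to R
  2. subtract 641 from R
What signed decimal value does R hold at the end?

-2050

Start: R = -3290 = 1001100100110.
R = -3290 + 1881 = -1409 = 1101001111111
R = -1409 − 641 = -2050 = 1011111111110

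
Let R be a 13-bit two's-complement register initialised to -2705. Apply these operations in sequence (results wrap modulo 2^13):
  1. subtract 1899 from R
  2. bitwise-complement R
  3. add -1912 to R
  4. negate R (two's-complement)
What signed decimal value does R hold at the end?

Start: R = -2705 = 1010101101111.
R = -2705 − 1899 = -4604; wraps to 3588 = 0111000000100
R = NOT 0111000000100 = 1000111111011 = -3589
R = -3589 + (-1912) = -5501; wraps to 2691 = 0101010000011
R = −(2691) = -2691 = 1010101111101

-2691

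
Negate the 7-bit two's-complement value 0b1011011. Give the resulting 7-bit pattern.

0100101

Invert: 0100100. Add 1: 0100101.
Check: 1011011 = -37, 0100101 = 37.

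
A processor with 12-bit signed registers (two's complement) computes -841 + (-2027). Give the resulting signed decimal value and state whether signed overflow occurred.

1228; overflow

-841 → 110010110111
-2027 → 100000010101
  110010110111
+ 100000010101
= 010011001100  (discard carry-out 1)
Result 010011001100: MSB = 0 → value 1228.
Both addends are negative but the stored result is non-negative: signed overflow. The true value -841 + (-2027) = -2868 lies outside [-2048, 2047].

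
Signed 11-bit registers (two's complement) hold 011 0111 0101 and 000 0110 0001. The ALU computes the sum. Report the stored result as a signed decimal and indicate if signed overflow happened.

011 0111 0101 → 01101110101 = 885 (signed)
000 0110 0001 → 00001100001 = 97 (signed)
  01101110101
+ 00001100001
= 01111010110
Result 01111010110: MSB = 0 → value 982.
Both addends are non-negative and so is the stored result: no signed overflow.

982; no overflow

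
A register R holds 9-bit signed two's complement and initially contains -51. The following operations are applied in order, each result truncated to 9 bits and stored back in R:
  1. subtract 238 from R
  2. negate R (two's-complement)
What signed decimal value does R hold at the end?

-223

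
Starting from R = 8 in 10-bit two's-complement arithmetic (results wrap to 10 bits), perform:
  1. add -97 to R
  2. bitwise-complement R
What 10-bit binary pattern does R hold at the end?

0001011000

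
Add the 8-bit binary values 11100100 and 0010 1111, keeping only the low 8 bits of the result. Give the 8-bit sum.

00010011

  11100100
+ 00101111
= 00010011  (discard carry-out 1)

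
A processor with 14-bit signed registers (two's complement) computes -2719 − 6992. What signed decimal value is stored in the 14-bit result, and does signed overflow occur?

6673; overflow

-2719 → 11010101100001
6992 → 01101101010000
Subtract via negate-and-add: invert 01101101010000 + 1 = 10010010110000 (i.e. -6992).
  11010101100001
+ 10010010110000
= 01101000010001  (discard carry-out 1)
Result 01101000010001: MSB = 0 → value 6673.
Both addends (after negating the subtrahend) are negative but the stored result is non-negative: signed overflow. The true value -2719 − 6992 = -9711 lies outside [-8192, 8191].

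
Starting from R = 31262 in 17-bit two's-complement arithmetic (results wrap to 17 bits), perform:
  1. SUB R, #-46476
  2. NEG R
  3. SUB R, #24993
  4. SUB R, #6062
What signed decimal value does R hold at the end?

Start: R = 31262 = 00111101000011110.
R = 31262 − (-46476) = 77738; wraps to -53334 = 10010111110101010
R = −(-53334) = 53334 = 01101000001010110
R = 53334 − 24993 = 28341 = 00110111010110101
R = 28341 − 6062 = 22279 = 00101011100000111

22279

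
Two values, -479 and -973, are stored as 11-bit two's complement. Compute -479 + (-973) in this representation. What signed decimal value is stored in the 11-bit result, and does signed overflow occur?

596; overflow

-479 → 11000100001
-973 → 10000110011
  11000100001
+ 10000110011
= 01001010100  (discard carry-out 1)
Result 01001010100: MSB = 0 → value 596.
Both addends are negative but the stored result is non-negative: signed overflow. The true value -479 + (-973) = -1452 lies outside [-1024, 1023].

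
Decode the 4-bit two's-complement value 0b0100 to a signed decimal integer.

MSB is 0, so the value is non-negative: 0100 = 4.

4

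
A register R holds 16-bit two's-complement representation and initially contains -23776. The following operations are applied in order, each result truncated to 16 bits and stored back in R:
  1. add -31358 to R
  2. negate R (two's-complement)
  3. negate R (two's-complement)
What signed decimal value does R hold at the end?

Start: R = -23776 = 1010001100100000.
R = -23776 + (-31358) = -55134; wraps to 10402 = 0010100010100010
R = −(10402) = -10402 = 1101011101011110
R = −(-10402) = 10402 = 0010100010100010

10402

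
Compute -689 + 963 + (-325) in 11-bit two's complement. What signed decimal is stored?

-689 + 963 = 274 (00100010010)
274 + (-325) = -51 (11111001101)

-51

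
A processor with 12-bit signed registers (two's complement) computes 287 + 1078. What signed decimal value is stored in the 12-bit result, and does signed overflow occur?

1365; no overflow

287 → 000100011111
1078 → 010000110110
  000100011111
+ 010000110110
= 010101010101
Result 010101010101: MSB = 0 → value 1365.
Both addends are non-negative and so is the stored result: no signed overflow.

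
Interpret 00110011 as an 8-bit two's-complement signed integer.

MSB is 0, so the value is non-negative: 00110011 = 51.

51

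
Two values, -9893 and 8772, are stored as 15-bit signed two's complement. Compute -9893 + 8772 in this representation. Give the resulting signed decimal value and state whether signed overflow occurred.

-9893 → 101100101011011
8772 → 010001001000100
  101100101011011
+ 010001001000100
= 111101110011111
Result 111101110011111: MSB = 1 → 31647 − 32768 = -1121.
Addends have opposite signs, so signed overflow cannot occur.

-1121; no overflow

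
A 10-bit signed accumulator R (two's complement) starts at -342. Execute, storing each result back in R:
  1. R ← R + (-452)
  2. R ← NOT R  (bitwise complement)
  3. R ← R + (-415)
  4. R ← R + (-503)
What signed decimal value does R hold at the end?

Start: R = -342 = 1010101010.
R = -342 + (-452) = -794; wraps to 230 = 0011100110
R = NOT 0011100110 = 1100011001 = -231
R = -231 + (-415) = -646; wraps to 378 = 0101111010
R = 378 + (-503) = -125 = 1110000011

-125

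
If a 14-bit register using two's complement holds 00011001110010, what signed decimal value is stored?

MSB is 0, so the value is non-negative: 00011001110010 = 1650.

1650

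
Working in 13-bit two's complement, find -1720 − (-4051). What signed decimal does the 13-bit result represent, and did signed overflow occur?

-1720 → 1100101001000
-4051 → 1000000101101
Subtract via negate-and-add: invert 1000000101101 + 1 = 0111111010011 (i.e. 4051).
  1100101001000
+ 0111111010011
= 0100100011011  (discard carry-out 1)
Result 0100100011011: MSB = 0 → value 2331.
Addends (after negating the subtrahend) have opposite signs, so signed overflow cannot occur.

2331; no overflow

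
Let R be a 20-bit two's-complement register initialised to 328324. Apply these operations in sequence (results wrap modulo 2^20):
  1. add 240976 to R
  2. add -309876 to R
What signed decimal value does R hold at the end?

259424

Start: R = 328324 = 01010000001010000100.
R = 328324 + 240976 = 569300; wraps to -479276 = 10001010111111010100
R = -479276 + (-309876) = -789152; wraps to 259424 = 00111111010101100000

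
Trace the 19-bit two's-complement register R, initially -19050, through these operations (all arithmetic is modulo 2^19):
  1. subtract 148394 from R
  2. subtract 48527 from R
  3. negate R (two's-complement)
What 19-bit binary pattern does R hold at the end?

0110100101110100011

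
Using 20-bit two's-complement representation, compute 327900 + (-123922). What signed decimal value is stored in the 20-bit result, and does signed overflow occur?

327900 → 01010000000011011100
-123922 → 11100001101111101110
  01010000000011011100
+ 11100001101111101110
= 00110001110011001010  (discard carry-out 1)
Result 00110001110011001010: MSB = 0 → value 203978.
Addends have opposite signs, so signed overflow cannot occur.

203978; no overflow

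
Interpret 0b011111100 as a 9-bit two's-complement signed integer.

252

MSB is 0, so the value is non-negative: 011111100 = 252.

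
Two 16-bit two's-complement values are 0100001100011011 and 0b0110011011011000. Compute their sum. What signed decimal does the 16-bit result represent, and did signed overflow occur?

-22029; overflow

0100001100011011 = 17179 (signed)
0b0110011011011000 → 0110011011011000 = 26328 (signed)
  0100001100011011
+ 0110011011011000
= 1010100111110011
Result 1010100111110011: MSB = 1 → 43507 − 65536 = -22029.
Both addends are non-negative but the stored result is negative: signed overflow. The true value 17179 + 26328 = 43507 lies outside [-32768, 32767].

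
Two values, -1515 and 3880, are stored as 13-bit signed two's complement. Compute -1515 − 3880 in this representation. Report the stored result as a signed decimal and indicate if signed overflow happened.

-1515 → 1101000010101
3880 → 0111100101000
Subtract via negate-and-add: invert 0111100101000 + 1 = 1000011011000 (i.e. -3880).
  1101000010101
+ 1000011011000
= 0101011101101  (discard carry-out 1)
Result 0101011101101: MSB = 0 → value 2797.
Both addends (after negating the subtrahend) are negative but the stored result is non-negative: signed overflow. The true value -1515 − 3880 = -5395 lies outside [-4096, 4095].

2797; overflow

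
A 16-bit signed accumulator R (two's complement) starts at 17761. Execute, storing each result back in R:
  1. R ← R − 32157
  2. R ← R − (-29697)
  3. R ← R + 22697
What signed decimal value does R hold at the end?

-27538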